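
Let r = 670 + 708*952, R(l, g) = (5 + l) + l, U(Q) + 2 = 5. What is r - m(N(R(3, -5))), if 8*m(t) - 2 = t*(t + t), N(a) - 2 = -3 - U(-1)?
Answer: 2698727/4 ≈ 6.7468e+5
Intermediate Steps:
U(Q) = 3 (U(Q) = -2 + 5 = 3)
R(l, g) = 5 + 2*l
N(a) = -4 (N(a) = 2 + (-3 - 1*3) = 2 + (-3 - 3) = 2 - 6 = -4)
r = 674686 (r = 670 + 674016 = 674686)
m(t) = 1/4 + t**2/4 (m(t) = 1/4 + (t*(t + t))/8 = 1/4 + (t*(2*t))/8 = 1/4 + (2*t**2)/8 = 1/4 + t**2/4)
r - m(N(R(3, -5))) = 674686 - (1/4 + (1/4)*(-4)**2) = 674686 - (1/4 + (1/4)*16) = 674686 - (1/4 + 4) = 674686 - 1*17/4 = 674686 - 17/4 = 2698727/4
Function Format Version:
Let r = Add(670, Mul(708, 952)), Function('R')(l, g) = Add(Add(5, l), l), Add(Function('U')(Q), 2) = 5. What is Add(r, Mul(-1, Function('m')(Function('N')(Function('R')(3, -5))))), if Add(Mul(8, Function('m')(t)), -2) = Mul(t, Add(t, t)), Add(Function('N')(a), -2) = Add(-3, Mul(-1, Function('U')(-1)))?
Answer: Rational(2698727, 4) ≈ 6.7468e+5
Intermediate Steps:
Function('U')(Q) = 3 (Function('U')(Q) = Add(-2, 5) = 3)
Function('R')(l, g) = Add(5, Mul(2, l))
Function('N')(a) = -4 (Function('N')(a) = Add(2, Add(-3, Mul(-1, 3))) = Add(2, Add(-3, -3)) = Add(2, -6) = -4)
r = 674686 (r = Add(670, 674016) = 674686)
Function('m')(t) = Add(Rational(1, 4), Mul(Rational(1, 4), Pow(t, 2))) (Function('m')(t) = Add(Rational(1, 4), Mul(Rational(1, 8), Mul(t, Add(t, t)))) = Add(Rational(1, 4), Mul(Rational(1, 8), Mul(t, Mul(2, t)))) = Add(Rational(1, 4), Mul(Rational(1, 8), Mul(2, Pow(t, 2)))) = Add(Rational(1, 4), Mul(Rational(1, 4), Pow(t, 2))))
Add(r, Mul(-1, Function('m')(Function('N')(Function('R')(3, -5))))) = Add(674686, Mul(-1, Add(Rational(1, 4), Mul(Rational(1, 4), Pow(-4, 2))))) = Add(674686, Mul(-1, Add(Rational(1, 4), Mul(Rational(1, 4), 16)))) = Add(674686, Mul(-1, Add(Rational(1, 4), 4))) = Add(674686, Mul(-1, Rational(17, 4))) = Add(674686, Rational(-17, 4)) = Rational(2698727, 4)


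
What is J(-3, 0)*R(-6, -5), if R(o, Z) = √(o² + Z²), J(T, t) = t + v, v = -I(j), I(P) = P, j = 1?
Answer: -√61 ≈ -7.8102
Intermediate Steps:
v = -1 (v = -1*1 = -1)
J(T, t) = -1 + t (J(T, t) = t - 1 = -1 + t)
R(o, Z) = √(Z² + o²)
J(-3, 0)*R(-6, -5) = (-1 + 0)*√((-5)² + (-6)²) = -√(25 + 36) = -√61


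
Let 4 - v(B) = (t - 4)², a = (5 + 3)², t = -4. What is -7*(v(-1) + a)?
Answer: -28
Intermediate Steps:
a = 64 (a = 8² = 64)
v(B) = -60 (v(B) = 4 - (-4 - 4)² = 4 - 1*(-8)² = 4 - 1*64 = 4 - 64 = -60)
-7*(v(-1) + a) = -7*(-60 + 64) = -7*4 = -28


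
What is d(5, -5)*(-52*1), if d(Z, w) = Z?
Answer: -260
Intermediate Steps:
d(5, -5)*(-52*1) = 5*(-52*1) = 5*(-52) = -260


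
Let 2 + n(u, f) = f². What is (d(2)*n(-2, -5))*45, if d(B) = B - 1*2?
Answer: 0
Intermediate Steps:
n(u, f) = -2 + f²
d(B) = -2 + B (d(B) = B - 2 = -2 + B)
(d(2)*n(-2, -5))*45 = ((-2 + 2)*(-2 + (-5)²))*45 = (0*(-2 + 25))*45 = (0*23)*45 = 0*45 = 0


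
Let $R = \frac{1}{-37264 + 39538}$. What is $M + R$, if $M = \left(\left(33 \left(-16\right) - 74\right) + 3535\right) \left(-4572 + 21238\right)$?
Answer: $\frac{111156253573}{2274} \approx 4.8881 \cdot 10^{7}$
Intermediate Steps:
$R = \frac{1}{2274} \approx 0.00043975$
$M = 48881378$ ($M = \left(\left(-528 - 74\right) + 3535\right) 16666 = \left(-602 + 3535\right) 16666 = 2933 \cdot 16666 = 48881378$)
$M + R = 48881378 + \frac{1}{2274} = \frac{111156253573}{2274}$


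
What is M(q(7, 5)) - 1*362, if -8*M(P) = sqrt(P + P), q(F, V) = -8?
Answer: -362 - I/2 ≈ -362.0 - 0.5*I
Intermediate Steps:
M(P) = -sqrt(2)*sqrt(P)/8 (M(P) = -sqrt(P + P)/8 = -sqrt(2)*sqrt(P)/8)
M(q(7, 5)) - 1*362 = -sqrt(2)*sqrt(-8)/8 - 1*362 = -sqrt(2)*2*I*sqrt(2)/8 - 362 = -I/2 - 362 = -362 - I/2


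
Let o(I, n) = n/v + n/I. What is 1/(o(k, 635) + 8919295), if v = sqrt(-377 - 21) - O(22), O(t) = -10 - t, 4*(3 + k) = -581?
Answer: 178402111351354/1591222844934963197839 + 44659423*I*sqrt(398)/7956114224674815989195 ≈ 1.1212e-7 + 1.1198e-13*I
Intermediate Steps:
k = -593/4 (k = -3 + (1/4)*(-581) = -3 - 581/4 = -593/4 ≈ -148.25)
v = 32 + I*sqrt(398) (v = sqrt(-377 - 21) - (-10 - 1*22) = sqrt(-398) - (-10 - 22) = I*sqrt(398) - 1*(-32) = I*sqrt(398) + 32 = 32 + I*sqrt(398) ≈ 32.0 + 19.95*I)
o(I, n) = n/I + n/(32 + I*sqrt(398)) (o(I, n) = n/(32 + I*sqrt(398)) + n/I = n/I + n/(32 + I*sqrt(398)))
1/(o(k, 635) + 8919295) = 1/((635/(-593/4) + 635/(32 + I*sqrt(398))) + 8919295) = 1/((635*(-4/593) + 635/(32 + I*sqrt(398))) + 8919295) = 1/((-2540/593 + 635/(32 + I*sqrt(398))) + 8919295) = 1/(5289139395/593 + 635/(32 + I*sqrt(398)))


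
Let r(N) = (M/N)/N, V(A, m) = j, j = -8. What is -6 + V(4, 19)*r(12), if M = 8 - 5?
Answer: -37/6 ≈ -6.1667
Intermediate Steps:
M = 3
V(A, m) = -8
r(N) = 3/N² (r(N) = (3/N)/N = 3/N²)
-6 + V(4, 19)*r(12) = -6 - 24/12² = -6 - 24/144 = -6 - 8*1/48 = -6 - ⅙ = -37/6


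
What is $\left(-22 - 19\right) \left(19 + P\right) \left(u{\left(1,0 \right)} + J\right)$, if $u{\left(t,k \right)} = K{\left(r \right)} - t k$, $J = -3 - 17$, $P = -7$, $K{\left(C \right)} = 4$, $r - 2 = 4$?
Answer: $7872$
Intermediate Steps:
$r = 6$ ($r = 2 + 4 = 6$)
$J = -20$ ($J = -3 - 17 = -20$)
$u{\left(t,k \right)} = 4 - k t$ ($u{\left(t,k \right)} = 4 - t k = 4 - k t$)
$\left(-22 - 19\right) \left(19 + P\right) \left(u{\left(1,0 \right)} + J\right) = \left(-22 - 19\right) \left(19 - 7\right) \left(\left(4 - 0 \cdot 1\right) - 20\right) = \left(-41\right) 12 \left(\left(4 + 0\right) - 20\right) = - 492 \left(4 - 20\right) = \left(-492\right) \left(-16\right) = 7872$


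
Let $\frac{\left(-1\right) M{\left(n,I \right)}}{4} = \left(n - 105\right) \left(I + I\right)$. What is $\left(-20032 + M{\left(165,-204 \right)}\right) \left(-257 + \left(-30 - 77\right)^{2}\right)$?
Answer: $871722496$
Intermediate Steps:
$M{\left(n,I \right)} = - 8 I \left(-105 + n\right)$ ($M{\left(n,I \right)} = - 4 \left(n - 105\right) \left(I + I\right) = - 4 \left(n - 105\right) 2 I = - 4 \left(-105 + n\right) 2 I = - 4 \cdot 2 I \left(-105 + n\right) = - 8 I \left(-105 + n\right)$)
$\left(-20032 + M{\left(165,-204 \right)}\right) \left(-257 + \left(-30 - 77\right)^{2}\right) = \left(-20032 + 8 \left(-204\right) \left(105 - 165\right)\right) \left(-257 + \left(-30 - 77\right)^{2}\right) = \left(-20032 + 8 \left(-204\right) \left(105 - 165\right)\right) \left(-257 + \left(-107\right)^{2}\right) = \left(-20032 + 8 \left(-204\right) \left(-60\right)\right) \left(-257 + 11449\right) = \left(-20032 + 97920\right) 11192 = 77888 \cdot 11192 = 871722496$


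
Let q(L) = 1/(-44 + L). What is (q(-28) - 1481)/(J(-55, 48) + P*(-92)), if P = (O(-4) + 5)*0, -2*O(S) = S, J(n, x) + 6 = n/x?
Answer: 213266/1029 ≈ 207.26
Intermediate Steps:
J(n, x) = -6 + n/x
O(S) = -S/2
P = 0 (P = (-1/2*(-4) + 5)*0 = (2 + 5)*0 = 7*0 = 0)
(q(-28) - 1481)/(J(-55, 48) + P*(-92)) = (1/(-44 - 28) - 1481)/((-6 - 55/48) + 0*(-92)) = (1/(-72) - 1481)/((-6 - 55*1/48) + 0) = (-1/72 - 1481)/((-6 - 55/48) + 0) = -106633/(72*(-343/48 + 0)) = -106633/(72*(-343/48)) = -106633/72*(-48/343) = 213266/1029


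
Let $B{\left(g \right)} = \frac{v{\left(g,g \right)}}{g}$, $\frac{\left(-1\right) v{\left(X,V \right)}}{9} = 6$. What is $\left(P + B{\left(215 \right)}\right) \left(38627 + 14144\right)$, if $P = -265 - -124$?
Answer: $- \frac{1602602499}{215} \approx -7.454 \cdot 10^{6}$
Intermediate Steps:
$v{\left(X,V \right)} = -54$ ($v{\left(X,V \right)} = \left(-9\right) 6 = -54$)
$P = -141$ ($P = -265 + 124 = -141$)
$B{\left(g \right)} = - \frac{54}{g}$
$\left(P + B{\left(215 \right)}\right) \left(38627 + 14144\right) = \left(-141 - \frac{54}{215}\right) \left(38627 + 14144\right) = \left(-141 - \frac{54}{215}\right) 52771 = \left(- \frac{30369}{215}\right) 52771 = - \frac{1602602499}{215}$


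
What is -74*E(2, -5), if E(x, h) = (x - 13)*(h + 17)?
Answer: 9768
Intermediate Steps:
E(x, h) = (-13 + x)*(17 + h)
-74*E(2, -5) = -74*(-221 - 13*(-5) + 17*2 - 5*2) = -74*(-221 + 65 + 34 - 10) = -74*(-132) = 9768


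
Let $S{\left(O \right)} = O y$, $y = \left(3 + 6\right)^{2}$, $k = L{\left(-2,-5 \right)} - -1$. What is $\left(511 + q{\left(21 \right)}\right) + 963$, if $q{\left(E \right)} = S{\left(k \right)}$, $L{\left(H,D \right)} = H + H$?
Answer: $1231$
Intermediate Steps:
$L{\left(H,D \right)} = 2 H$
$k = -3$ ($k = 2 \left(-2\right) - -1 = -4 + 1 = -3$)
$y = 81$ ($y = 9^{2} = 81$)
$S{\left(O \right)} = 81 O$ ($S{\left(O \right)} = O 81 = 81 O$)
$q{\left(E \right)} = -243$ ($q{\left(E \right)} = 81 \left(-3\right) = -243$)
$\left(511 + q{\left(21 \right)}\right) + 963 = \left(511 - 243\right) + 963 = 268 + 963 = 1231$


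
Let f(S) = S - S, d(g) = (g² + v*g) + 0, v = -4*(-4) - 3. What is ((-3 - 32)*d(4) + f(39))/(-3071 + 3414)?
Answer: -340/49 ≈ -6.9388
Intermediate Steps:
v = 13 (v = 16 - 3 = 13)
d(g) = g² + 13*g (d(g) = (g² + 13*g) + 0 = g² + 13*g)
f(S) = 0
((-3 - 32)*d(4) + f(39))/(-3071 + 3414) = ((-3 - 32)*(4*(13 + 4)) + 0)/(-3071 + 3414) = (-140*17 + 0)/343 = (-35*68 + 0)*(1/343) = (-2380 + 0)*(1/343) = -2380*1/343 = -340/49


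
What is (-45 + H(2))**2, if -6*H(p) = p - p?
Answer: 2025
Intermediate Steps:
H(p) = 0 (H(p) = -(p - p)/6 = -1/6*0 = 0)
(-45 + H(2))**2 = (-45 + 0)**2 = (-45)**2 = 2025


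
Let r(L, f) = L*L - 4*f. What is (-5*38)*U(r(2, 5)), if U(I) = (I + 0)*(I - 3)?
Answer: -57760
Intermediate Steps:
r(L, f) = L² - 4*f
U(I) = I*(-3 + I)
(-5*38)*U(r(2, 5)) = (-5*38)*((2² - 4*5)*(-3 + (2² - 4*5))) = -190*(4 - 20)*(-3 + (4 - 20)) = -(-3040)*(-3 - 16) = -(-3040)*(-19) = -190*304 = -57760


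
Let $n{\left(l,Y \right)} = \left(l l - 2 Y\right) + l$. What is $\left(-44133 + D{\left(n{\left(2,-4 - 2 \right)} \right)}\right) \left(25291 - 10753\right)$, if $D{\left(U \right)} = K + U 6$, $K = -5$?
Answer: $-640108140$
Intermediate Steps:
$n{\left(l,Y \right)} = l + l^{2} - 2 Y$ ($n{\left(l,Y \right)} = \left(l^{2} - 2 Y\right) + l = l + l^{2} - 2 Y$)
$D{\left(U \right)} = -5 + 6 U$ ($D{\left(U \right)} = -5 + U 6 = -5 + 6 U$)
$\left(-44133 + D{\left(n{\left(2,-4 - 2 \right)} \right)}\right) \left(25291 - 10753\right) = \left(-44133 - \left(5 - 6 \left(2 + 2^{2} - 2 \left(-4 - 2\right)\right)\right)\right) \left(25291 - 10753\right) = \left(-44133 - \left(5 - 6 \left(2 + 4 - 2 \left(-4 - 2\right)\right)\right)\right) 14538 = \left(-44133 - \left(5 - 6 \left(2 + 4 - -12\right)\right)\right) 14538 = \left(-44133 - \left(5 - 6 \left(2 + 4 + 12\right)\right)\right) 14538 = \left(-44133 + \left(-5 + 6 \cdot 18\right)\right) 14538 = \left(-44133 + \left(-5 + 108\right)\right) 14538 = \left(-44133 + 103\right) 14538 = \left(-44030\right) 14538 = -640108140$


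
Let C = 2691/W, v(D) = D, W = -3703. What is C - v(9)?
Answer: -1566/161 ≈ -9.7267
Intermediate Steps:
C = -117/161 (C = 2691/(-3703) = 2691*(-1/3703) = -117/161 ≈ -0.72671)
C - v(9) = -117/161 - 1*9 = -117/161 - 9 = -1566/161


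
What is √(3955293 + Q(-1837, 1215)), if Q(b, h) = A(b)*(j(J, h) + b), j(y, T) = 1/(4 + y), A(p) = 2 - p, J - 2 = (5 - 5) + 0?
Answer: √2309426/2 ≈ 759.84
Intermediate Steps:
J = 2 (J = 2 + ((5 - 5) + 0) = 2 + (0 + 0) = 2 + 0 = 2)
Q(b, h) = (2 - b)*(⅙ + b) (Q(b, h) = (2 - b)*(1/(4 + 2) + b) = (2 - b)*(1/6 + b) = (2 - b)*(⅙ + b))
√(3955293 + Q(-1837, 1215)) = √(3955293 - (1 + 6*(-1837))*(-2 - 1837)/6) = √(3955293 - ⅙*(1 - 11022)*(-1839)) = √(3955293 - ⅙*(-11021)*(-1839)) = √(3955293 - 6755873/2) = √(1154713/2) = √2309426/2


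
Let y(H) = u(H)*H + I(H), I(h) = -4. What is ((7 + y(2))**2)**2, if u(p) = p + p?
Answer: 14641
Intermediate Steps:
u(p) = 2*p
y(H) = -4 + 2*H**2 (y(H) = (2*H)*H - 4 = 2*H**2 - 4 = -4 + 2*H**2)
((7 + y(2))**2)**2 = ((7 + (-4 + 2*2**2))**2)**2 = ((7 + (-4 + 2*4))**2)**2 = ((7 + (-4 + 8))**2)**2 = ((7 + 4)**2)**2 = (11**2)**2 = 121**2 = 14641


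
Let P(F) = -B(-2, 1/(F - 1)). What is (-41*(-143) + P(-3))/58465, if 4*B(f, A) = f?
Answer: 11727/116930 ≈ 0.10029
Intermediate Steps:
B(f, A) = f/4
P(F) = ½ (P(F) = -(-2)/4 = -1*(-½) = ½)
(-41*(-143) + P(-3))/58465 = (-41*(-143) + ½)/58465 = (5863 + ½)*(1/58465) = (11727/2)*(1/58465) = 11727/116930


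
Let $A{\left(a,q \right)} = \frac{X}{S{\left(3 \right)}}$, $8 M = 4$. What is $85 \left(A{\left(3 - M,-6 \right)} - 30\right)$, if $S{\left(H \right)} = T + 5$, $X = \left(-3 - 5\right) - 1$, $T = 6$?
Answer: $- \frac{28815}{11} \approx -2619.5$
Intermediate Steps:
$M = \frac{1}{2}$ ($M = \frac{1}{8} \cdot 4 = \frac{1}{2} \approx 0.5$)
$X = -9$ ($X = -8 - 1 = -9$)
$S{\left(H \right)} = 11$ ($S{\left(H \right)} = 6 + 5 = 11$)
$A{\left(a,q \right)} = - \frac{9}{11}$
$85 \left(A{\left(3 - M,-6 \right)} - 30\right) = 85 \left(- \frac{9}{11} - 30\right) = 85 \left(- \frac{339}{11}\right) = - \frac{28815}{11}$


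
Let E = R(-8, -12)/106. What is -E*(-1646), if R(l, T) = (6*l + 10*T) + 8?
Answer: -131680/53 ≈ -2484.5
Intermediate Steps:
R(l, T) = 8 + 6*l + 10*T
E = -80/53 (E = (8 + 6*(-8) + 10*(-12))/106 = (8 - 48 - 120)*(1/106) = -160*1/106 = -80/53 ≈ -1.5094)
-E*(-1646) = -1*(-80/53)*(-1646) = (80/53)*(-1646) = -131680/53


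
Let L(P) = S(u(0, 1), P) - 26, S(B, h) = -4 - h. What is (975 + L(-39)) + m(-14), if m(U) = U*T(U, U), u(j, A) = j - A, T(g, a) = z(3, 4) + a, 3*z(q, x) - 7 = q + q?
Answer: 3358/3 ≈ 1119.3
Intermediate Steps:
z(q, x) = 7/3 + 2*q/3 (z(q, x) = 7/3 + (q + q)/3 = 7/3 + (2*q)/3 = 7/3 + 2*q/3)
T(g, a) = 13/3 + a (T(g, a) = (7/3 + (2/3)*3) + a = (7/3 + 2) + a = 13/3 + a)
m(U) = U*(13/3 + U)
L(P) = -30 - P (L(P) = (-4 - P) - 26 = -30 - P)
(975 + L(-39)) + m(-14) = (975 + (-30 - 1*(-39))) + (1/3)*(-14)*(13 + 3*(-14)) = (975 + (-30 + 39)) + (1/3)*(-14)*(13 - 42) = (975 + 9) + (1/3)*(-14)*(-29) = 984 + 406/3 = 3358/3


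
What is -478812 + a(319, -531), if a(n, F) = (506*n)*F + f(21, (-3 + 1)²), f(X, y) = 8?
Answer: -86189638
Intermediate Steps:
a(n, F) = 8 + 506*F*n (a(n, F) = (506*n)*F + 8 = 506*F*n + 8 = 8 + 506*F*n)
-478812 + a(319, -531) = -478812 + (8 + 506*(-531)*319) = -478812 + (8 - 85710834) = -478812 - 85710826 = -86189638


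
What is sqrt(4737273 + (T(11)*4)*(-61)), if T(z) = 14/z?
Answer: 13*sqrt(3391553)/11 ≈ 2176.5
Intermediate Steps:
sqrt(4737273 + (T(11)*4)*(-61)) = sqrt(4737273 + ((14/11)*4)*(-61)) = sqrt(4737273 + (56/11)*(-61)) = sqrt(4737273 - 3416/11) = sqrt(52106587/11) = 13*sqrt(3391553)/11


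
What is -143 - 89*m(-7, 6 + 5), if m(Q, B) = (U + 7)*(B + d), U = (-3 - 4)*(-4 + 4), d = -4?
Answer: -4504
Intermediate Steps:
U = 0 (U = -7*0 = 0)
m(Q, B) = -28 + 7*B (m(Q, B) = (0 + 7)*(B - 4) = 7*(-4 + B) = -28 + 7*B)
-143 - 89*m(-7, 6 + 5) = -143 - 89*(-28 + 7*(6 + 5)) = -143 - 89*(-28 + 7*11) = -143 - 89*(-28 + 77) = -143 - 89*49 = -143 - 4361 = -4504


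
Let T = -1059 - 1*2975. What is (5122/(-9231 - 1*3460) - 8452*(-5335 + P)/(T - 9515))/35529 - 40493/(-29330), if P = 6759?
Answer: 35979825406461689/25597649837577090 ≈ 1.4056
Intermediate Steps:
T = -4034 (T = -1059 - 2975 = -4034)
(5122/(-9231 - 1*3460) - 8452*(-5335 + P)/(T - 9515))/35529 - 40493/(-29330) = (5122/(-9231 - 1*3460) - 8452*(-5335 + 6759)/(-4034 - 9515))/35529 - 40493/(-29330) = (5122/(-9231 - 3460) - 8452/((-13549/1424)))*(1/35529) - 40493*(-1/29330) = (5122/(-12691) - 8452/((-13549*1/1424)))*(1/35529) + 40493/29330 = (5122*(-1/12691) - 8452/(-13549/1424))*(1/35529) + 40493/29330 = (-5122/12691 - 8452*(-1424/13549))*(1/35529) + 40493/29330 = (-5122/12691 + 12035648/13549)*(1/35529) + 40493/29330 = (152675010790/171950359)*(1/35529) + 40493/29330 = 152675010790/6109224304911 + 40493/29330 = 35979825406461689/25597649837577090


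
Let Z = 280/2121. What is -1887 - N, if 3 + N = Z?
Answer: -570892/303 ≈ -1884.1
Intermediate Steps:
Z = 40/303 (Z = 280*(1/2121) = 40/303 ≈ 0.13201)
N = -869/303 (N = -3 + 40/303 = -869/303 ≈ -2.8680)
-1887 - N = -1887 - 1*(-869/303) = -1887 + 869/303 = -570892/303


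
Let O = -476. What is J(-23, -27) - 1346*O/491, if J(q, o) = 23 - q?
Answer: 663282/491 ≈ 1350.9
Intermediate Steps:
J(-23, -27) - 1346*O/491 = (23 - 1*(-23)) - (-640696)/491 = (23 + 23) - (-640696)/491 = 46 - 1346*(-476/491) = 46 + 640696/491 = 663282/491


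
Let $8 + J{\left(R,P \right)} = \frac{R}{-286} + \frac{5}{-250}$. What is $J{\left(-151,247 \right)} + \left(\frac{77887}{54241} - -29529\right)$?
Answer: $\frac{520440050296}{17628325} \approx 29523.0$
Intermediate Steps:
$J{\left(R,P \right)} = - \frac{401}{50} - \frac{R}{286}$ ($J{\left(R,P \right)} = -8 + \left(\frac{R}{-286} + \frac{5}{-250}\right) = -8 + \left(R \left(- \frac{1}{286}\right) + 5 \left(- \frac{1}{250}\right)\right) = -8 - \left(\frac{1}{50} + \frac{R}{286}\right) = - \frac{401}{50} - \frac{R}{286}$)
$J{\left(-151,247 \right)} + \left(\frac{77887}{54241} - -29529\right) = \left(- \frac{401}{50} - - \frac{151}{286}\right) + \left(\frac{77887}{54241} - -29529\right) = \left(- \frac{401}{50} + \frac{151}{286}\right) + \left(77887 \cdot \frac{1}{54241} + 29529\right) = - \frac{26784}{3575} + \left(\frac{77887}{54241} + 29529\right) = - \frac{26784}{3575} + \frac{1601760376}{54241} = \frac{520440050296}{17628325}$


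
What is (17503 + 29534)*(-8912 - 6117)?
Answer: -706919073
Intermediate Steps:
(17503 + 29534)*(-8912 - 6117) = 47037*(-15029) = -706919073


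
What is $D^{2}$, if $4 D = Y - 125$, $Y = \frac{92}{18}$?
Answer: $\frac{1164241}{1296} \approx 898.33$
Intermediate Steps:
$Y = \frac{46}{9}$ ($Y = 92 \cdot \frac{1}{18} = \frac{46}{9} \approx 5.1111$)
$D = - \frac{1079}{36}$ ($D = \frac{\frac{46}{9} - 125}{4} = \frac{1}{4} \left(- \frac{1079}{9}\right) = - \frac{1079}{36} \approx -29.972$)
$D^{2} = \left(- \frac{1079}{36}\right)^{2} = \frac{1164241}{1296}$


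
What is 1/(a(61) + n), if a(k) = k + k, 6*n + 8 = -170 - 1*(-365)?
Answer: 6/919 ≈ 0.0065288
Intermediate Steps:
n = 187/6 (n = -4/3 + (-170 - 1*(-365))/6 = -4/3 + (-170 + 365)/6 = -4/3 + (⅙)*195 = -4/3 + 65/2 = 187/6 ≈ 31.167)
a(k) = 2*k
1/(a(61) + n) = 1/(2*61 + 187/6) = 1/(122 + 187/6) = 1/(919/6) = 6/919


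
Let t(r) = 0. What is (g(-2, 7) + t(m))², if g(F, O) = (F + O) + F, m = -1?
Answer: 9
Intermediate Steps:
g(F, O) = O + 2*F
(g(-2, 7) + t(m))² = ((7 + 2*(-2)) + 0)² = ((7 - 4) + 0)² = (3 + 0)² = 3² = 9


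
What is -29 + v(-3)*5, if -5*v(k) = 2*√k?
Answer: -29 - 2*I*√3 ≈ -29.0 - 3.4641*I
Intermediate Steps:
v(k) = -2*√k/5
-29 + v(-3)*5 = -29 - 2*I*√3/5*5 = -29 - 2*I*√3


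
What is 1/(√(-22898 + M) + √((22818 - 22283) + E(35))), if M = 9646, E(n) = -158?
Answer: 1/(√377 + 2*I*√3313) ≈ 0.0014246 - 0.0084465*I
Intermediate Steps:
1/(√(-22898 + M) + √((22818 - 22283) + E(35))) = 1/(√(-22898 + 9646) + √((22818 - 22283) - 158)) = 1/(√(-13252) + √(535 - 158)) = 1/(2*I*√3313 + √377) = 1/(√377 + 2*I*√3313)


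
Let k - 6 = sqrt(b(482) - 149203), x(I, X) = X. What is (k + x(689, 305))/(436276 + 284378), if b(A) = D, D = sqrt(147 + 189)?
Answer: 311/720654 + sqrt(-149203 + 4*sqrt(21))/720654 ≈ 0.00043155 + 0.00053596*I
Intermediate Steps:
D = 4*sqrt(21) (D = sqrt(336) = 4*sqrt(21) ≈ 18.330)
b(A) = 4*sqrt(21)
k = 6 + sqrt(-149203 + 4*sqrt(21)) (k = 6 + sqrt(4*sqrt(21) - 149203) = 6 + sqrt(-149203 + 4*sqrt(21)) ≈ 6.0 + 386.24*I)
(k + x(689, 305))/(436276 + 284378) = ((6 + sqrt(-149203 + 4*sqrt(21))) + 305)/(436276 + 284378) = (311 + sqrt(-149203 + 4*sqrt(21)))/720654 = (311 + sqrt(-149203 + 4*sqrt(21)))*(1/720654) = 311/720654 + sqrt(-149203 + 4*sqrt(21))/720654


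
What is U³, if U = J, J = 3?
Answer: 27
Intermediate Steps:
U = 3
U³ = 3³ = 27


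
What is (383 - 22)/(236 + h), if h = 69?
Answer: 361/305 ≈ 1.1836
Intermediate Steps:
(383 - 22)/(236 + h) = (383 - 22)/(236 + 69) = 361/305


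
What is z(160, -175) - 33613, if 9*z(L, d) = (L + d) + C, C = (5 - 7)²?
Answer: -302528/9 ≈ -33614.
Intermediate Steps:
C = 4 (C = (-2)² = 4)
z(L, d) = 4/9 + L/9 + d/9 (z(L, d) = ((L + d) + 4)/9 = (4 + L + d)/9 = 4/9 + L/9 + d/9)
z(160, -175) - 33613 = (4/9 + (⅑)*160 + (⅑)*(-175)) - 33613 = (4/9 + 160/9 - 175/9) - 33613 = -11/9 - 33613 = -302528/9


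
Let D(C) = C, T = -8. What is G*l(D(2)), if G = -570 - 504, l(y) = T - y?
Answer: 10740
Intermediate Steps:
l(y) = -8 - y
G = -1074
G*l(D(2)) = -1074*(-8 - 1*2) = -1074*(-8 - 2) = -1074*(-10) = 10740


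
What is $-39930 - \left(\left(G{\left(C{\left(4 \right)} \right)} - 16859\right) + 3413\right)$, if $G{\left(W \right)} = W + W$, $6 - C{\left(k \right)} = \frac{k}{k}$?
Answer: $-26494$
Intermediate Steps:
$C{\left(k \right)} = 5$ ($C{\left(k \right)} = 6 - \frac{k}{k} = 6 - 1 = 5$)
$G{\left(W \right)} = 2 W$
$-39930 - \left(\left(G{\left(C{\left(4 \right)} \right)} - 16859\right) + 3413\right) = -39930 - \left(\left(2 \cdot 5 - 16859\right) + 3413\right) = -39930 - \left(\left(10 - 16859\right) + 3413\right) = -39930 - \left(-16849 + 3413\right) = -39930 - -13436 = -39930 + 13436 = -26494$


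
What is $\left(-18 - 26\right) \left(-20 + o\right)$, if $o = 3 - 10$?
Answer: $1188$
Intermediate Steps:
$o = -7$ ($o = 3 - 10 = -7$)
$\left(-18 - 26\right) \left(-20 + o\right) = \left(-18 - 26\right) \left(-20 - 7\right) = \left(-18 - 26\right) \left(-27\right) = \left(-44\right) \left(-27\right) = 1188$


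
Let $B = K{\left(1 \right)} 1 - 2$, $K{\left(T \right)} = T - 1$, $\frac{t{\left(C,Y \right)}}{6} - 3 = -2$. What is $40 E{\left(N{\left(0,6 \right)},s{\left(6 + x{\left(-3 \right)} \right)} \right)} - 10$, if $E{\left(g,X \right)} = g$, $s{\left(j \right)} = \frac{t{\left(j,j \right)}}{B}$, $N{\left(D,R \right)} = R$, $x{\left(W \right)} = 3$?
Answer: $230$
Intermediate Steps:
$t{\left(C,Y \right)} = 6$ ($t{\left(C,Y \right)} = 18 + 6 \left(-2\right) = 18 - 12 = 6$)
$K{\left(T \right)} = -1 + T$ ($K{\left(T \right)} = T - 1 = -1 + T$)
$B = -2$ ($B = \left(-1 + 1\right) 1 - 2 = 0 \cdot 1 - 2 = 0 - 2 = -2$)
$s{\left(j \right)} = -3$ ($s{\left(j \right)} = \frac{6}{-2} = 6 \left(- \frac{1}{2}\right) = -3$)
$40 E{\left(N{\left(0,6 \right)},s{\left(6 + x{\left(-3 \right)} \right)} \right)} - 10 = 40 \cdot 6 - 10 = 240 - 10 = 230$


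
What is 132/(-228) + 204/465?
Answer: -413/2945 ≈ -0.14024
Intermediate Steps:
132/(-228) + 204/465 = 132*(-1/228) + 204*(1/465) = -11/19 + 68/155 = -413/2945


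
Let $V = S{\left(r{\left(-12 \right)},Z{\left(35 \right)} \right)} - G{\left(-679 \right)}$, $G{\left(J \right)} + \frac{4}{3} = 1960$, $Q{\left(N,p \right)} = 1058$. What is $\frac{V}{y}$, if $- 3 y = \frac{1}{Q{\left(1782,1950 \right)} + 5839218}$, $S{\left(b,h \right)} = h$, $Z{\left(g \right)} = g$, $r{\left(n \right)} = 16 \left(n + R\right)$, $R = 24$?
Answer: $33704232796$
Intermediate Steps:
$r{\left(n \right)} = 384 + 16 n$ ($r{\left(n \right)} = 16 \left(n + 24\right) = 16 \left(24 + n\right) = 384 + 16 n$)
$G{\left(J \right)} = \frac{5876}{3}$ ($G{\left(J \right)} = - \frac{4}{3} + 1960 = \frac{5876}{3}$)
$V = - \frac{5771}{3}$ ($V = 35 - \frac{5876}{3} = - \frac{5771}{3} \approx -1923.7$)
$y = - \frac{1}{17520828}$ ($y = - \frac{1}{3 \left(1058 + 5839218\right)} = - \frac{1}{3 \cdot 5840276} = \left(- \frac{1}{3}\right) \frac{1}{5840276} = - \frac{1}{17520828} \approx -5.7075 \cdot 10^{-8}$)
$\frac{V}{y} = - \frac{5771}{3 \left(- \frac{1}{17520828}\right)} = \left(- \frac{5771}{3}\right) \left(-17520828\right) = 33704232796$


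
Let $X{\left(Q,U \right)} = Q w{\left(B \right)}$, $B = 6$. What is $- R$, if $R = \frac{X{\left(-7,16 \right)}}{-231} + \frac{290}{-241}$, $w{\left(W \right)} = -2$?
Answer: $\frac{10052}{7953} \approx 1.2639$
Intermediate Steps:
$X{\left(Q,U \right)} = - 2 Q$ ($X{\left(Q,U \right)} = Q \left(-2\right) = - 2 Q$)
$R = - \frac{10052}{7953}$ ($R = \frac{\left(-2\right) \left(-7\right)}{-231} + \frac{290}{-241} = 14 \left(- \frac{1}{231}\right) + 290 \left(- \frac{1}{241}\right) = - \frac{2}{33} - \frac{290}{241} = - \frac{10052}{7953} \approx -1.2639$)
$- R = \left(-1\right) \left(- \frac{10052}{7953}\right) = \frac{10052}{7953}$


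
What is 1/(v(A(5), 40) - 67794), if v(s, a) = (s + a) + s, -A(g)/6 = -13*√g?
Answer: -33877/2295241418 - 39*√5/1147620709 ≈ -1.4836e-5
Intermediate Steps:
A(g) = 78*√g (A(g) = -(-78)*√g = 78*√g)
v(s, a) = a + 2*s (v(s, a) = (a + s) + s = a + 2*s)
1/(v(A(5), 40) - 67794) = 1/((40 + 2*(78*√5)) - 67794) = 1/((40 + 156*√5) - 67794) = 1/(-67754 + 156*√5)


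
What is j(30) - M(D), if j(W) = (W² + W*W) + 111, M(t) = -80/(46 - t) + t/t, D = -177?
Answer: 426010/223 ≈ 1910.4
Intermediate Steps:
M(t) = 1 - 80/(46 - t) (M(t) = -80/(46 - t) + 1 = 1 - 80/(46 - t))
j(W) = 111 + 2*W² (j(W) = (W² + W²) + 111 = 2*W² + 111 = 111 + 2*W²)
j(30) - M(D) = (111 + 2*30²) - (34 - 177)/(-46 - 177) = (111 + 2*900) - (-143)/(-223) = (111 + 1800) - (-1)*(-143)/223 = 1911 - 1*143/223 = 1911 - 143/223 = 426010/223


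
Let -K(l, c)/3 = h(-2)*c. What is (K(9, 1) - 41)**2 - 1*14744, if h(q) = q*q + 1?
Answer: -11608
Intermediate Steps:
h(q) = 1 + q**2 (h(q) = q**2 + 1 = 1 + q**2)
K(l, c) = -15*c (K(l, c) = -3*(1 + (-2)**2)*c = -3*(1 + 4)*c = -15*c)
(K(9, 1) - 41)**2 - 1*14744 = (-15*1 - 41)**2 - 1*14744 = (-15 - 41)**2 - 14744 = (-56)**2 - 14744 = 3136 - 14744 = -11608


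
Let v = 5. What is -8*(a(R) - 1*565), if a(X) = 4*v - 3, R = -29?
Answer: 4384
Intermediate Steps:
a(X) = 17 (a(X) = 4*5 - 3 = 20 - 3 = 17)
-8*(a(R) - 1*565) = -8*(17 - 1*565) = -8*(17 - 565) = -8*(-548) = 4384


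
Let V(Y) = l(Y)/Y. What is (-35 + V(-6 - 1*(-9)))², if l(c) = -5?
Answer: 12100/9 ≈ 1344.4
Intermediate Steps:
V(Y) = -5/Y
(-35 + V(-6 - 1*(-9)))² = (-35 - 5/(-6 - 1*(-9)))² = (-35 - 5/(-6 + 9))² = (-35 - 5/3)² = (-110/3)² = 12100/9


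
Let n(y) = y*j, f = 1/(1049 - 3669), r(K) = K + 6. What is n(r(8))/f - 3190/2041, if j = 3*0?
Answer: -3190/2041 ≈ -1.5630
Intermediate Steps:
r(K) = 6 + K
j = 0
f = -1/2620 (f = 1/(-2620) = -1/2620 ≈ -0.00038168)
n(y) = 0 (n(y) = y*0 = 0)
n(r(8))/f - 3190/2041 = 0/(-1/2620) - 3190/2041 = 0*(-2620) - 3190*1/2041 = 0 - 3190/2041 = -3190/2041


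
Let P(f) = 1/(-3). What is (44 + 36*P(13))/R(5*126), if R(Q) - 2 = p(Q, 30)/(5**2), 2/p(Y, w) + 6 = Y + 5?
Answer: 125800/7863 ≈ 15.999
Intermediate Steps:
p(Y, w) = 2/(-1 + Y) (p(Y, w) = 2/(-6 + (Y + 5)) = 2/(-6 + (5 + Y)) = 2/(-1 + Y))
P(f) = -1/3
R(Q) = 2 + 2/(25*(-1 + Q)) (R(Q) = 2 + (2/(-1 + Q))/(5**2) = 2 + (2/(-1 + Q))/25 = 2 + (2/(-1 + Q))*(1/25) = 2 + 2/(25*(-1 + Q)))
(44 + 36*P(13))/R(5*126) = (44 + 36*(-1/3))/((2*(-24 + 25*(5*126))/(25*(-1 + 5*126)))) = (44 - 12)/((2*(-24 + 25*630)/(25*(-1 + 630)))) = 32/(((2/25)*(-24 + 15750)/629)) = 32/(((2/25)*(1/629)*15726)) = 32/(31452/15725) = 32*(15725/31452) = 125800/7863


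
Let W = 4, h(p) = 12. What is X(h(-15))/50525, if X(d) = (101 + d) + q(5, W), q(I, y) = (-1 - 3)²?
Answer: 3/1175 ≈ 0.0025532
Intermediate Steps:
q(I, y) = 16 (q(I, y) = (-4)² = 16)
X(d) = 117 + d (X(d) = (101 + d) + 16 = 117 + d)
X(h(-15))/50525 = (117 + 12)/50525 = 129*(1/50525) = 3/1175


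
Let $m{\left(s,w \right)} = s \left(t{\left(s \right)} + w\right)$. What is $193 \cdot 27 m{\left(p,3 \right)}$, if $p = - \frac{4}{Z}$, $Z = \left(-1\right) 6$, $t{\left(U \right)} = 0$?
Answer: $10422$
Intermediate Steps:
$Z = -6$
$p = \frac{2}{3}$ ($p = - \frac{4}{-6} = \left(-4\right) \left(- \frac{1}{6}\right) = \frac{2}{3} \approx 0.66667$)
$m{\left(s,w \right)} = s w$ ($m{\left(s,w \right)} = s \left(0 + w\right) = s w$)
$193 \cdot 27 m{\left(p,3 \right)} = 193 \cdot 27 \cdot \frac{2}{3} \cdot 3 = 193 \cdot 27 \cdot 2 = 193 \cdot 54 = 10422$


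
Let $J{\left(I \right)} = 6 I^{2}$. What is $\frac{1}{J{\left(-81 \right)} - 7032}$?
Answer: $\frac{1}{32334} \approx 3.0927 \cdot 10^{-5}$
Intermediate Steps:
$\frac{1}{J{\left(-81 \right)} - 7032} = \frac{1}{6 \left(-81\right)^{2} - 7032} = \frac{1}{6 \cdot 6561 - 7032} = \frac{1}{39366 - 7032} = \frac{1}{32334}$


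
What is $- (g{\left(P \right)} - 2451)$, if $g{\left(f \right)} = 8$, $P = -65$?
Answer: $2443$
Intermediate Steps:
$- (g{\left(P \right)} - 2451) = - (8 - 2451) = \left(-1\right) \left(-2443\right) = 2443$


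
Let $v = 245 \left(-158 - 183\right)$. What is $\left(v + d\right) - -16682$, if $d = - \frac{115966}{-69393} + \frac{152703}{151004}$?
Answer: $- \frac{700603899456493}{10478620572} \approx -66860.0$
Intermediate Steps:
$v = -83545$ ($v = 245 \left(-341\right) = -83545$)
$d = \frac{28107849143}{10478620572}$ ($d = \left(-115966\right) \left(- \frac{1}{69393}\right) + 152703 \cdot \frac{1}{151004} = \frac{115966}{69393} + \frac{152703}{151004} = \frac{28107849143}{10478620572} \approx 2.6824$)
$\left(v + d\right) - -16682 = \left(-83545 + \frac{28107849143}{10478620572}\right) - -16682 = - \frac{875408247838597}{10478620572} + 16682 = - \frac{700603899456493}{10478620572}$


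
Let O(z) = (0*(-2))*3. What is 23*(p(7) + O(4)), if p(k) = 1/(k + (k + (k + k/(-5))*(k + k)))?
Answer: 115/462 ≈ 0.24892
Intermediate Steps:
O(z) = 0 (O(z) = 0*3 = 0)
p(k) = 1/(2*k + 8*k**2/5) (p(k) = 1/(k + (k + (k + k*(-1/5))*(2*k))) = 1/(k + (k + (k - k/5)*(2*k))) = 1/(k + (k + (4*k/5)*(2*k))) = 1/(k + (k + 8*k**2/5)) = 1/(2*k + 8*k**2/5))
23*(p(7) + O(4)) = 23*((5/2)/(7*(5 + 4*7)) + 0) = 23*((5/2)*(1/7)/(5 + 28) + 0) = 23*((5/2)*(1/7)/33 + 0) = 23*((5/2)*(1/7)*(1/33) + 0) = 23*(5/462 + 0) = 23*(5/462) = 115/462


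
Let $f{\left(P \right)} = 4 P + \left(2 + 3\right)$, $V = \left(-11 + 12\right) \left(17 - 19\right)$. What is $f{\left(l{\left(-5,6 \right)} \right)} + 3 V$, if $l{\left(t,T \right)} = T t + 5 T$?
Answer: $-1$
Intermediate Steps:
$l{\left(t,T \right)} = 5 T + T t$
$V = -2$ ($V = 1 \left(-2\right) = -2$)
$f{\left(P \right)} = 5 + 4 P$ ($f{\left(P \right)} = 4 P + 5 = 5 + 4 P$)
$f{\left(l{\left(-5,6 \right)} \right)} + 3 V = \left(5 + 4 \cdot 6 \left(5 - 5\right)\right) + 3 \left(-2\right) = \left(5 + 4 \cdot 6 \cdot 0\right) - 6 = \left(5 + 4 \cdot 0\right) - 6 = \left(5 + 0\right) - 6 = 5 - 6 = -1$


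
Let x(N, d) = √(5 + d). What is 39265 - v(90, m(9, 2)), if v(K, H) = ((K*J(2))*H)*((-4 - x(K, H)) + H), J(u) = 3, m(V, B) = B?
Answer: 40345 + 540*√7 ≈ 41774.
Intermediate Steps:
v(K, H) = 3*H*K*(-4 + H - √(5 + H)) (v(K, H) = ((K*3)*H)*((-4 - √(5 + H)) + H) = ((3*K)*H)*(-4 + H - √(5 + H)) = (3*H*K)*(-4 + H - √(5 + H)) = 3*H*K*(-4 + H - √(5 + H)))
39265 - v(90, m(9, 2)) = 39265 - 3*2*90*(-4 + 2 - √(5 + 2)) = 39265 - 3*2*90*(-4 + 2 - √7) = 39265 - 3*2*90*(-2 - √7) = 39265 - (-1080 - 540*√7) = 39265 + (1080 + 540*√7) = 40345 + 540*√7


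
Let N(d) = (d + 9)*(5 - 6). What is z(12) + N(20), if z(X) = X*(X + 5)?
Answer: 175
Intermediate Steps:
N(d) = -9 - d (N(d) = (9 + d)*(-1) = -9 - d)
z(X) = X*(5 + X)
z(12) + N(20) = 12*(5 + 12) + (-9 - 1*20) = 12*17 + (-9 - 20) = 204 - 29 = 175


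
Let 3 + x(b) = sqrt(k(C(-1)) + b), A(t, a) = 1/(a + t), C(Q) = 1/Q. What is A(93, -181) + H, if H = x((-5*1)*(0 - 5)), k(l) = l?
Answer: -265/88 + 2*sqrt(6) ≈ 1.8876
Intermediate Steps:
x(b) = -3 + sqrt(-1 + b) (x(b) = -3 + sqrt(1/(-1) + b) = -3 + sqrt(-1 + b))
H = -3 + 2*sqrt(6) (H = -3 + sqrt(-1 + (-5*1)*(0 - 5)) = -3 + sqrt(-1 - 5*(-5)) = -3 + sqrt(-1 + 25) = -3 + sqrt(24) = -3 + 2*sqrt(6) ≈ 1.8990)
A(93, -181) + H = 1/(-181 + 93) + (-3 + 2*sqrt(6)) = 1/(-88) + (-3 + 2*sqrt(6)) = -1/88 + (-3 + 2*sqrt(6)) = -265/88 + 2*sqrt(6)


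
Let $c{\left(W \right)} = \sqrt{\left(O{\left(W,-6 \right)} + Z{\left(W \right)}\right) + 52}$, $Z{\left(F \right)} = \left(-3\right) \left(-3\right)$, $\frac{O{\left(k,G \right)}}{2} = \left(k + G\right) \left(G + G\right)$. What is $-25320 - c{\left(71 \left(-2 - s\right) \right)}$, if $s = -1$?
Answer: $-25320 - \sqrt{1909} \approx -25364.0$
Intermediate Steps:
$O{\left(k,G \right)} = 4 G \left(G + k\right)$ ($O{\left(k,G \right)} = 2 \left(k + G\right) \left(G + G\right) = 2 \left(G + k\right) 2 G = 2 \cdot 2 G \left(G + k\right) = 4 G \left(G + k\right)$)
$Z{\left(F \right)} = 9$
$c{\left(W \right)} = \sqrt{205 - 24 W}$ ($c{\left(W \right)} = \sqrt{\left(4 \left(-6\right) \left(-6 + W\right) + 9\right) + 52} = \sqrt{\left(\left(144 - 24 W\right) + 9\right) + 52} = \sqrt{\left(153 - 24 W\right) + 52} = \sqrt{205 - 24 W}$)
$-25320 - c{\left(71 \left(-2 - s\right) \right)} = -25320 - \sqrt{205 - 24 \cdot 71 \left(-2 - -1\right)} = -25320 - \sqrt{205 - 24 \cdot 71 \left(-2 + 1\right)} = -25320 - \sqrt{205 - 24 \cdot 71 \left(-1\right)} = -25320 - \sqrt{205 - -1704} = -25320 - \sqrt{205 + 1704} = -25320 - \sqrt{1909}$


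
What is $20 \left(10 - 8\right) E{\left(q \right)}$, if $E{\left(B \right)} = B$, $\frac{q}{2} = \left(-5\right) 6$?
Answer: $-2400$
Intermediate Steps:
$q = -60$ ($q = 2 \left(\left(-5\right) 6\right) = 2 \left(-30\right) = -60$)
$20 \left(10 - 8\right) E{\left(q \right)} = 20 \left(10 - 8\right) \left(-60\right) = 20 \cdot 2 \left(-60\right) = 40 \left(-60\right) = -2400$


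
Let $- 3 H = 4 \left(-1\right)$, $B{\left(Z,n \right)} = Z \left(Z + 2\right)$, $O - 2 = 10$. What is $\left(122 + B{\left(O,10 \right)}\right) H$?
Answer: $\frac{1160}{3} \approx 386.67$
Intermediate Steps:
$O = 12$ ($O = 2 + 10 = 12$)
$B{\left(Z,n \right)} = Z \left(2 + Z\right)$
$H = \frac{4}{3}$ ($H = - \frac{4 \left(-1\right)}{3} = \left(- \frac{1}{3}\right) \left(-4\right) = \frac{4}{3} \approx 1.3333$)
$\left(122 + B{\left(O,10 \right)}\right) H = \left(122 + 12 \left(2 + 12\right)\right) \frac{4}{3} = \left(122 + 12 \cdot 14\right) \frac{4}{3} = \left(122 + 168\right) \frac{4}{3} = 290 \cdot \frac{4}{3} = \frac{1160}{3}$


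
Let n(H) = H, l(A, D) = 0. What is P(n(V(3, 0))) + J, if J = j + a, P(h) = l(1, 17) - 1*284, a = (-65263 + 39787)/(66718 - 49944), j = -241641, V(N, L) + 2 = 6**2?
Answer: -2029037713/8387 ≈ -2.4193e+5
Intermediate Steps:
V(N, L) = 34 (V(N, L) = -2 + 6**2 = -2 + 36 = 34)
a = -12738/8387 (a = -25476/16774 = -25476*1/16774 = -12738/8387 ≈ -1.5188)
P(h) = -284 (P(h) = 0 - 1*284 = 0 - 284 = -284)
J = -2026655805/8387 (J = -241641 - 12738/8387 = -2026655805/8387 ≈ -2.4164e+5)
P(n(V(3, 0))) + J = -284 - 2026655805/8387 = -2029037713/8387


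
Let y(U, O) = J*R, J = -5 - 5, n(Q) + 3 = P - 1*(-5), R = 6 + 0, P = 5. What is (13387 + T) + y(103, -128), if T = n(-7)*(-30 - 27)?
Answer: 12928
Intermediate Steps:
R = 6
n(Q) = 7 (n(Q) = -3 + (5 - 1*(-5)) = -3 + (5 + 5) = -3 + 10 = 7)
J = -10
y(U, O) = -60 (y(U, O) = -10*6 = -60)
T = -399 (T = 7*(-30 - 27) = 7*(-57) = -399)
(13387 + T) + y(103, -128) = (13387 - 399) - 60 = 12988 - 60 = 12928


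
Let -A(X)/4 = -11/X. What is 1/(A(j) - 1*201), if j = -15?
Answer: -15/3059 ≈ -0.0049036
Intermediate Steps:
A(X) = 44/X (A(X) = -(-44)/X = 44/X)
1/(A(j) - 1*201) = 1/(44/(-15) - 1*201) = 1/(44*(-1/15) - 201) = 1/(-44/15 - 201) = 1/(-3059/15) = -15/3059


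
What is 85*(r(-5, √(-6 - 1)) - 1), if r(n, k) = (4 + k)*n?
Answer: -1785 - 425*I*√7 ≈ -1785.0 - 1124.4*I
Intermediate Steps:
r(n, k) = n*(4 + k)
85*(r(-5, √(-6 - 1)) - 1) = 85*(-5*(4 + √(-6 - 1)) - 1) = 85*(-5*(4 + √(-7)) - 1) = 85*(-5*(4 + I*√7) - 1) = 85*((-20 - 5*I*√7) - 1) = 85*(-21 - 5*I*√7) = -1785 - 425*I*√7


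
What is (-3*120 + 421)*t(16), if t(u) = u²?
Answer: 15616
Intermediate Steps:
(-3*120 + 421)*t(16) = (-3*120 + 421)*16² = (-360 + 421)*256 = 61*256 = 15616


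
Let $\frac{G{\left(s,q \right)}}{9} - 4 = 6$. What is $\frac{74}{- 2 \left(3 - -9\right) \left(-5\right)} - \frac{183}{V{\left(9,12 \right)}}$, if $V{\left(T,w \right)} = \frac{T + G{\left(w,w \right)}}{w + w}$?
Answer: $- \frac{28873}{660} \approx -43.747$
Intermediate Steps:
$G{\left(s,q \right)} = 90$ ($G{\left(s,q \right)} = 36 + 9 \cdot 6 = 36 + 54 = 90$)
$V{\left(T,w \right)} = \frac{90 + T}{2 w}$ ($V{\left(T,w \right)} = \frac{T + 90}{w + w} = \frac{90 + T}{2 w}$)
$\frac{74}{- 2 \left(3 - -9\right) \left(-5\right)} - \frac{183}{V{\left(9,12 \right)}} = \frac{74}{- 2 \left(3 - -9\right) \left(-5\right)} - \frac{183}{\frac{1}{2} \cdot \frac{1}{12} \left(90 + 9\right)} = \frac{74}{- 2 \left(3 + 9\right) \left(-5\right)} - \frac{183}{\frac{1}{2} \cdot \frac{1}{12} \cdot 99} = \frac{74}{\left(-2\right) 12 \left(-5\right)} - \frac{183}{\frac{33}{8}} = \frac{74}{\left(-24\right) \left(-5\right)} - \frac{488}{11} = \frac{74}{120} - \frac{488}{11} = 74 \cdot \frac{1}{120} - \frac{488}{11} = \frac{37}{60} - \frac{488}{11} = - \frac{28873}{660}$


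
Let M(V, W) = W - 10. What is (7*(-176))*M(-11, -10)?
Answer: 24640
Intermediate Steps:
M(V, W) = -10 + W
(7*(-176))*M(-11, -10) = (7*(-176))*(-10 - 10) = -1232*(-20) = 24640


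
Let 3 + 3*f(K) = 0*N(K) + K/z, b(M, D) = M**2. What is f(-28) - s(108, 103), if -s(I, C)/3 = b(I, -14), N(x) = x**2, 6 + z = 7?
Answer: 104945/3 ≈ 34982.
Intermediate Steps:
z = 1 (z = -6 + 7 = 1)
s(I, C) = -3*I**2
f(K) = -1 + K/3 (f(K) = -1 + (0*K**2 + K/1)/3 = -1 + (0 + K*1)/3 = -1 + (0 + K)/3 = -1 + K/3)
f(-28) - s(108, 103) = (-1 + (1/3)*(-28)) - (-3)*108**2 = (-1 - 28/3) - (-3)*11664 = -31/3 - 1*(-34992) = -31/3 + 34992 = 104945/3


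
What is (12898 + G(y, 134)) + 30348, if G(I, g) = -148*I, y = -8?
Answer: 44430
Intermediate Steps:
(12898 + G(y, 134)) + 30348 = (12898 - 148*(-8)) + 30348 = (12898 + 1184) + 30348 = 14082 + 30348 = 44430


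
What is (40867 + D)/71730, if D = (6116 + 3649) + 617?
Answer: 17083/23910 ≈ 0.71447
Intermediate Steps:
D = 10382 (D = 9765 + 617 = 10382)
(40867 + D)/71730 = (40867 + 10382)/71730 = 51249*(1/71730) = 17083/23910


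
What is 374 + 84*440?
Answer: 37334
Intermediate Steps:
374 + 84*440 = 374 + 36960 = 37334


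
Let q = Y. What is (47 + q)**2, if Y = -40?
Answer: 49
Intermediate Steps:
q = -40
(47 + q)**2 = (47 - 40)**2 = 7**2 = 49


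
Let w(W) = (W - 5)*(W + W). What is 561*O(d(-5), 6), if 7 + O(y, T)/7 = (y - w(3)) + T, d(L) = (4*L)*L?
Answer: 435897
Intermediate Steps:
w(W) = 2*W*(-5 + W) (w(W) = (-5 + W)*(2*W) = 2*W*(-5 + W))
d(L) = 4*L²
O(y, T) = 35 + 7*T + 7*y (O(y, T) = -49 + 7*((y - 2*3*(-5 + 3)) + T) = -49 + 7*((y - 2*3*(-2)) + T) = -49 + 7*((y - 1*(-12)) + T) = -49 + 7*((y + 12) + T) = -49 + 7*((12 + y) + T) = -49 + 7*(12 + T + y) = -49 + (84 + 7*T + 7*y) = 35 + 7*T + 7*y)
561*O(d(-5), 6) = 561*(35 + 7*6 + 7*(4*(-5)²)) = 561*(35 + 42 + 7*(4*25)) = 561*(35 + 42 + 7*100) = 561*(35 + 42 + 700) = 561*777 = 435897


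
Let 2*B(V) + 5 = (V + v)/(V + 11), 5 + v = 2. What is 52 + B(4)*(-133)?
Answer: 5701/15 ≈ 380.07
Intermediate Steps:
v = -3 (v = -5 + 2 = -3)
B(V) = -5/2 + (-3 + V)/(2*(11 + V)) (B(V) = -5/2 + ((V - 3)/(V + 11))/2 = -5/2 + ((-3 + V)/(11 + V))/2 = -5/2 + (-3 + V)/(2*(11 + V)))
52 + B(4)*(-133) = 52 + ((-29 - 2*4)/(11 + 4))*(-133) = 52 + ((-29 - 8)/15)*(-133) = 52 + ((1/15)*(-37))*(-133) = 52 - 37/15*(-133) = 52 + 4921/15 = 5701/15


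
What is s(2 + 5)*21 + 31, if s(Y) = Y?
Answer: 178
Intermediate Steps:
s(2 + 5)*21 + 31 = (2 + 5)*21 + 31 = 7*21 + 31 = 147 + 31 = 178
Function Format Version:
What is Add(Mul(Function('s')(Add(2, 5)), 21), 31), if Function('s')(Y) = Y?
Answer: 178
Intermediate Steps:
Add(Mul(Function('s')(Add(2, 5)), 21), 31) = Add(Mul(Add(2, 5), 21), 31) = Add(Mul(7, 21), 31) = Add(147, 31) = 178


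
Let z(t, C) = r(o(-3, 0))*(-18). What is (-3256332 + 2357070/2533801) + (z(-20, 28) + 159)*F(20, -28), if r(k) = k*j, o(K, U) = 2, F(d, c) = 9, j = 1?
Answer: -8248090003155/2533801 ≈ -3.2552e+6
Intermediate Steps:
r(k) = k (r(k) = k*1 = k)
z(t, C) = -36 (z(t, C) = 2*(-18) = -36)
(-3256332 + 2357070/2533801) + (z(-20, 28) + 159)*F(20, -28) = (-3256332 + 2357070/2533801) + (-36 + 159)*9 = (-3256332 + 2357070*(1/2533801)) + 123*9 = (-3256332 + 2357070/2533801) + 1107 = -8250894920862/2533801 + 1107 = -8248090003155/2533801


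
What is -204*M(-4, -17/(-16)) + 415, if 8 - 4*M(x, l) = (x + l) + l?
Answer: -709/8 ≈ -88.625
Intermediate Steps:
M(x, l) = 2 - l/2 - x/4 (M(x, l) = 2 - ((x + l) + l)/4 = 2 - ((l + x) + l)/4 = 2 - (x + 2*l)/4 = 2 + (-l/2 - x/4) = 2 - l/2 - x/4)
-204*M(-4, -17/(-16)) + 415 = -204*(2 - (-17)/(2*(-16)) - ¼*(-4)) + 415 = -204*(2 - (-17)*(-1)/(2*16) + 1) + 415 = -204*(2 - ½*17/16 + 1) + 415 = -204*(2 - 17/32 + 1) + 415 = -204*79/32 + 415 = -4029/8 + 415 = -709/8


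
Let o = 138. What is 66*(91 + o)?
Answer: 15114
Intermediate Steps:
66*(91 + o) = 66*(91 + 138) = 66*229 = 15114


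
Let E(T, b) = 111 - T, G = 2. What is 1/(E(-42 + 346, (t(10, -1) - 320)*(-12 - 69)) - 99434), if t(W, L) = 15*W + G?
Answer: -1/99627 ≈ -1.0037e-5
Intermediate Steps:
t(W, L) = 2 + 15*W (t(W, L) = 15*W + 2 = 2 + 15*W)
1/(E(-42 + 346, (t(10, -1) - 320)*(-12 - 69)) - 99434) = 1/((111 - (-42 + 346)) - 99434) = 1/((111 - 1*304) - 99434) = 1/((111 - 304) - 99434) = 1/(-193 - 99434) = 1/(-99627) = -1/99627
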